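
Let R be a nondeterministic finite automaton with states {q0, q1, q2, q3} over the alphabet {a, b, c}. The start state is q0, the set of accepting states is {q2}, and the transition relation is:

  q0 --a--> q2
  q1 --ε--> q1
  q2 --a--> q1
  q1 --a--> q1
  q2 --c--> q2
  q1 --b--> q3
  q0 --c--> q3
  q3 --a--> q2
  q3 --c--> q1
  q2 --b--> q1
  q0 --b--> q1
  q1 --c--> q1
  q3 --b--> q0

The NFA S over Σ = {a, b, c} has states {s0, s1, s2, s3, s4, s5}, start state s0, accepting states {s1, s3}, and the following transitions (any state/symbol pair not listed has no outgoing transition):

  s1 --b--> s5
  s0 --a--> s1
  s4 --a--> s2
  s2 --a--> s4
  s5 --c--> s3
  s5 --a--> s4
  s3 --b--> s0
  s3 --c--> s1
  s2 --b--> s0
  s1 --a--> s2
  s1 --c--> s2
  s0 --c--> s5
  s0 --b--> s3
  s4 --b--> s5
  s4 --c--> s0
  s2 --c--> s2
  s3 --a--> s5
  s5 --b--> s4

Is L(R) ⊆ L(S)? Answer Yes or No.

No

The string ac is in L(R) but not in L(S).
So L(R) ⊄ L(S).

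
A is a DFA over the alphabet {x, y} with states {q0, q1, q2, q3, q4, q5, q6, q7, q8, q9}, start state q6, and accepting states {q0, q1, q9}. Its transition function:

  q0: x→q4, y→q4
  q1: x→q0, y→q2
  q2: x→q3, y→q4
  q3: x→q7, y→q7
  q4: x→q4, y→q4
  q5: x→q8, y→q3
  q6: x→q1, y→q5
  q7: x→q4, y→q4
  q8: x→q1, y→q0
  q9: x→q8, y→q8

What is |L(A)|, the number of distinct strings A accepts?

5

The useful subgraph on states {q0, q1, q5, q6, q8} is acyclic, so L(A) is finite; the longest accepting path visits 5 useful states, giving maximum string length 4.
Counting accepting paths from q6 by length: 1 of length 1, 1 of length 2, 2 of length 3, 1 of length 4. Total 5.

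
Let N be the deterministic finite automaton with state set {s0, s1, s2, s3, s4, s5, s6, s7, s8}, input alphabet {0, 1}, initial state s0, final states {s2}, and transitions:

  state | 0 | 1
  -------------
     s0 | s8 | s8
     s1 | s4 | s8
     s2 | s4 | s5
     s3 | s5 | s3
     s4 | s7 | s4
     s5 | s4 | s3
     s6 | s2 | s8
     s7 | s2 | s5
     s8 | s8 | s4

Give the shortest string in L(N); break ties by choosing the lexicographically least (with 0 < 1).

A breadth-first search from s0 reaches an accepting state first via the path s0 → s8 → s4 → s7 → s2 on input 0100.
No string of length < 4 is accepted (BFS exhausts all shorter strings without reaching an accepting state), and 0100 is the lexicographically least accepting string of length 4.

0100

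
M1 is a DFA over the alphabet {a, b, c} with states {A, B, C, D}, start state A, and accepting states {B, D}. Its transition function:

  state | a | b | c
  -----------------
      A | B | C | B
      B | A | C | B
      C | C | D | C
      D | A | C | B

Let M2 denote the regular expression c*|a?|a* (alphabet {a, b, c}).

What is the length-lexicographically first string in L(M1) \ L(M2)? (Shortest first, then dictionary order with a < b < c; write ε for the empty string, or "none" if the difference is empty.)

The string ac is accepted by M1 but not by M2.
No shorter string lies in the difference, and ac is the lexicographically first length-2 string in L(M1) \ L(M2).

ac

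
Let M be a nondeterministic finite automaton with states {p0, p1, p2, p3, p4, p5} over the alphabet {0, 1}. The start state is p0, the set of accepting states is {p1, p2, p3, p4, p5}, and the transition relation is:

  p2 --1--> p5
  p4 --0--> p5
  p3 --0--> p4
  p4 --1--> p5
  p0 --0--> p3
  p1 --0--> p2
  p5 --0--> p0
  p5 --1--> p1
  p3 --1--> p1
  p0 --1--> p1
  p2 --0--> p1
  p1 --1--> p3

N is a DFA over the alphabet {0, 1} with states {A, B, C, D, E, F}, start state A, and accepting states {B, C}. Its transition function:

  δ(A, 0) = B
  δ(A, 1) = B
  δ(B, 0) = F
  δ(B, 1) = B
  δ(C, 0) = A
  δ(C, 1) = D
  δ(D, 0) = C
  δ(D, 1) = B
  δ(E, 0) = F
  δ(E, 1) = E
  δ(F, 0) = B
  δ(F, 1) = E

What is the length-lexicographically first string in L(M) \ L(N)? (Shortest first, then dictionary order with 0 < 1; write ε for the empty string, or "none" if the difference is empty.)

The string 00 is accepted by M but not by N.
No shorter string lies in the difference, and 00 is the lexicographically first length-2 string in L(M) \ L(N).

00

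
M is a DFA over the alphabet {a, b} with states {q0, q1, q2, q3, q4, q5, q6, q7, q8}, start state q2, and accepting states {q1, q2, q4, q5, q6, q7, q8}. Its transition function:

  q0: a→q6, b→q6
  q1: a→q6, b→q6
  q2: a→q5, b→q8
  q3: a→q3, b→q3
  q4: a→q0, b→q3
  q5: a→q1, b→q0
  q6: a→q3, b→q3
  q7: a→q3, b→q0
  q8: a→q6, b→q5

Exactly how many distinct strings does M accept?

The useful subgraph on states {q0, q1, q2, q5, q6, q8} is acyclic, so L(M) is finite; the longest accepting path visits 5 useful states, giving maximum string length 4.
Counting accepting paths from q2 by length: 1 of length 0, 2 of length 1, 3 of length 2, 5 of length 3, 4 of length 4. Total 15.

15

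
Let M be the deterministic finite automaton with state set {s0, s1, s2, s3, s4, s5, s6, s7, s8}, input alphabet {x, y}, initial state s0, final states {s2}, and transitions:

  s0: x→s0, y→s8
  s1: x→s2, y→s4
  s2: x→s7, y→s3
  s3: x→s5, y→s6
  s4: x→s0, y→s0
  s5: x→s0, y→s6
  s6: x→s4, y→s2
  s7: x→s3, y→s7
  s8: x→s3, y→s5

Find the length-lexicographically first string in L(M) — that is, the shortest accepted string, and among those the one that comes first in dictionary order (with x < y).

yxyy

A breadth-first search from s0 reaches an accepting state first via the path s0 → s8 → s3 → s6 → s2 on input yxyy.
No string of length < 4 is accepted (BFS exhausts all shorter strings without reaching an accepting state), and yxyy is the lexicographically least accepting string of length 4.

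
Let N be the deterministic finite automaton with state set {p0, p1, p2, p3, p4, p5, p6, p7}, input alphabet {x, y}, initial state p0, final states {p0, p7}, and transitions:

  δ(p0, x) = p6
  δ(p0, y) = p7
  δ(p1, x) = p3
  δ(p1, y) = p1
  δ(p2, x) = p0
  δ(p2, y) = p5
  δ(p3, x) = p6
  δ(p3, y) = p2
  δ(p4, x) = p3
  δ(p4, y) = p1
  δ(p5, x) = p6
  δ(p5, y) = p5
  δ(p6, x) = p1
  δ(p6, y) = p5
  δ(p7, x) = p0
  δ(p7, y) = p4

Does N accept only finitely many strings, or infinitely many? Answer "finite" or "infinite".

infinite

State p1 is reachable from the start and can reach an accepting state, and it lies on the cycle p1 → p1.
Traversing that cycle any number of times yields accepted strings of unbounded length, so the language is infinite.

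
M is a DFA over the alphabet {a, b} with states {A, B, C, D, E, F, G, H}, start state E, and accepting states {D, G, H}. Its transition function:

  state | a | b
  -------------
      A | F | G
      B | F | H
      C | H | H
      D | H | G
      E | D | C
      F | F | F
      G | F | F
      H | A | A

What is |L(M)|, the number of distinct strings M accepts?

11

The useful subgraph on states {A, C, D, E, G, H} is acyclic, so L(M) is finite; the longest accepting path visits 5 useful states, giving maximum string length 4.
Counting accepting paths from E by length: 1 of length 1, 4 of length 2, 6 of length 4. Total 11.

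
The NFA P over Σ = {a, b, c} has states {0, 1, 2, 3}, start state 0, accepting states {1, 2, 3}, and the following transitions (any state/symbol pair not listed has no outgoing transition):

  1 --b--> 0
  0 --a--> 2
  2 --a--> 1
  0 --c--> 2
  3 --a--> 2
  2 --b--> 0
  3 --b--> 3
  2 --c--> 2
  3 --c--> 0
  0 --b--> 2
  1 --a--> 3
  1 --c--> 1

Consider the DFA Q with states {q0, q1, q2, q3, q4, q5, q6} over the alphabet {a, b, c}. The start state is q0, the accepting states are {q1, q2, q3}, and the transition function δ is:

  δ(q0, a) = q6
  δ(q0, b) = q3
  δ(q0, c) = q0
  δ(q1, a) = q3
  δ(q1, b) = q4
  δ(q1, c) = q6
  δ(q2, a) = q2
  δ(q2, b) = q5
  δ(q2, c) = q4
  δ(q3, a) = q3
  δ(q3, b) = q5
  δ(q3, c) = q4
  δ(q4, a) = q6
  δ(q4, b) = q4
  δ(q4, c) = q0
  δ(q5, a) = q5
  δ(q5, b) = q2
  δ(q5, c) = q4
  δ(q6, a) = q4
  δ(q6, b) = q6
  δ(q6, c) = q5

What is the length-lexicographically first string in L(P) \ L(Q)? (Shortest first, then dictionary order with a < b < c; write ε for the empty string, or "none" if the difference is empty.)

The string a is accepted by P but not by Q.
No shorter string lies in the difference, and a is the lexicographically first length-1 string in L(P) \ L(Q).

a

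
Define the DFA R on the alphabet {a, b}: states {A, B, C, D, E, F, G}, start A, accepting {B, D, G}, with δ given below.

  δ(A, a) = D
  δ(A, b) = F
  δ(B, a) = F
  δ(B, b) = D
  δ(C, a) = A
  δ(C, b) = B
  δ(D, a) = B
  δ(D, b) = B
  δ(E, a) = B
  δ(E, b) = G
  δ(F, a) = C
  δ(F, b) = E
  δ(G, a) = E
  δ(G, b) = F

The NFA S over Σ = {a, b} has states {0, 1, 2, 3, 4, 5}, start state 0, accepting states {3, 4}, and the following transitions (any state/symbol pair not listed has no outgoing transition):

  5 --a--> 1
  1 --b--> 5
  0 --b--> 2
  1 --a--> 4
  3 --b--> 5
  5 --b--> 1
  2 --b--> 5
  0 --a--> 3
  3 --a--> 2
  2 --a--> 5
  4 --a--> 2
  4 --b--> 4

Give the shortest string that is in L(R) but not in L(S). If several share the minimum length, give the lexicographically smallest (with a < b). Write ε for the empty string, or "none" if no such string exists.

aa

The string aa is accepted by R but not by S.
No shorter string lies in the difference, and aa is the lexicographically first length-2 string in L(R) \ L(S).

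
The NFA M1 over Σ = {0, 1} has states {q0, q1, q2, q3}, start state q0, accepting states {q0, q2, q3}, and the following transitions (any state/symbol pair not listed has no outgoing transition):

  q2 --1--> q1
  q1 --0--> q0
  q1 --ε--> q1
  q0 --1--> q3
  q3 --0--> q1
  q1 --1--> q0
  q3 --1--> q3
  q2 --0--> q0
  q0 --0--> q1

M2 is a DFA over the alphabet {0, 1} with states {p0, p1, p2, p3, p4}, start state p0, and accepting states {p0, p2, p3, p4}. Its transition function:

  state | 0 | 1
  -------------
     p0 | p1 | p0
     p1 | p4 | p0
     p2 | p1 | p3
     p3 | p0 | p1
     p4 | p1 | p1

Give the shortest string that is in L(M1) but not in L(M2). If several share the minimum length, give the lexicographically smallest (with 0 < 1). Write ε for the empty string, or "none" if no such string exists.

001

The string 001 is accepted by M1 but not by M2.
No shorter string lies in the difference, and 001 is the lexicographically first length-3 string in L(M1) \ L(M2).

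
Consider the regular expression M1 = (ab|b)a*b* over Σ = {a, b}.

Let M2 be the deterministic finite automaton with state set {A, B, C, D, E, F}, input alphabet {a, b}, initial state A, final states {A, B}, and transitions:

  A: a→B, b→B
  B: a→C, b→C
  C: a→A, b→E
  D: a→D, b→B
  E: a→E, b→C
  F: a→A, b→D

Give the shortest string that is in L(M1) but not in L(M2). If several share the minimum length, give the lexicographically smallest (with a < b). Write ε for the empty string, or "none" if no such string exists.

ab

The string ab is accepted by M1 but not by M2.
No shorter string lies in the difference, and ab is the lexicographically first length-2 string in L(M1) \ L(M2).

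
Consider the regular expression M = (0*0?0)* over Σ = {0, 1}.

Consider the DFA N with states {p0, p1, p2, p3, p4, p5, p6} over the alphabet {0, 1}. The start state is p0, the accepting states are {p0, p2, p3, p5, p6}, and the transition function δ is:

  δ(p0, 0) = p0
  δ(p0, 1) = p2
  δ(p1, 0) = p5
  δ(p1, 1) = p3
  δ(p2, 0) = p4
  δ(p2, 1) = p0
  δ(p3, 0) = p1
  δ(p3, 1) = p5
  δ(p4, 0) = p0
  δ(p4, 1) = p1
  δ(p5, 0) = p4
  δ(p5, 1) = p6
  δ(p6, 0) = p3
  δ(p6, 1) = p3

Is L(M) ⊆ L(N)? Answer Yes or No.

Converting the expression M to a DFA (subset construction, then merging equivalent states) gives the minimal DFA with states {m0, m1}, start state m0, accepting states {m0} and transitions m0: 0→m0, 1→m1; m1: 0→m1, 1→m1.
Exploring the product automaton M × N from the start pair (m0, p0), following both machines on each input symbol, reaches 8 state pairs: (m0, p0), (m1, p2), (m1, p4), (m1, p0), (m1, p1), (m1, p5), (m1, p3), (m1, p6).
M accepts in {m0} and N accepts in {p0, p2, p3, p5, p6}. The reachable pairs whose M-component is accepting are (m0, p0); in each of them the N-component is accepting too, so the product for L(M) \ L(N) (M-component accepting, N-component rejecting) has no reachable accepting pair and the difference is empty.
Hence every string in L(M) is also in L(N).

Yes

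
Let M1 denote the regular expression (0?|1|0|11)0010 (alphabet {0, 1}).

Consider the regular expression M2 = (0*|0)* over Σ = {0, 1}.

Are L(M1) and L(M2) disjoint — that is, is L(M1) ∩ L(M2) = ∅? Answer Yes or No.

Yes

Converting the expression M1 to a DFA (subset construction, then merging equivalent states) gives the minimal DFA with states {r0, r1, r2, r3, r4, r5, r6, r7, r8, r9}, start state r0, accepting states {r9} and transitions r0: 0→r1, 1→r2; r1: 0→r3, 1→r4; r2: 0→r5, 1→r6; r3: 0→r7, 1→r8; r4: 0→r4, 1→r4; r5: 0→r7, 1→r4; r6: 0→r5, 1→r4; r7: 0→r4, 1→r8; r8: 0→r9, 1→r4; r9: 0→r4, 1→r4.
Converting the expression M2 to a DFA (subset construction, then merging equivalent states) gives the minimal DFA with states {t0, t1}, start state t0, accepting states {t0} and transitions t0: 0→t0, 1→t1; t1: 0→t1, 1→t1.
Exploring the product automaton M1 × M2 from the start pair (r0, t0), following both machines on each input symbol, reaches 12 state pairs: (r0, t0), (r1, t0), (r2, t1), (r3, t0), (r4, t1), (r5, t1), (r6, t1), (r7, t0), (r8, t1), (r7, t1), (r4, t0), (r9, t1).
M1 accepts in {r9} and M2 accepts in {t0}; no reachable pair has both components accepting, so no string drives both machines to acceptance simultaneously and L(M1) ∩ L(M2) = ∅.
So no string is accepted by both, and the intersection is empty.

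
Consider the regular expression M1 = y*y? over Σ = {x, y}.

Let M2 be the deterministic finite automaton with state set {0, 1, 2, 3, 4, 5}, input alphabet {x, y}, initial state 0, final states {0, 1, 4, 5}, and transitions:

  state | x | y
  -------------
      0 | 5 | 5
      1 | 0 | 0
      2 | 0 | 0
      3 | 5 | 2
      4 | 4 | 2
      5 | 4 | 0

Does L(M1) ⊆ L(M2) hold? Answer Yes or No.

Converting the expression M1 to a DFA (subset construction, then merging equivalent states) gives the minimal DFA with states {r0, r1}, start state r0, accepting states {r0} and transitions r0: x→r1, y→r0; r1: x→r1, y→r1.
Exploring the product automaton M1 × M2 from the start pair (r0, 0), following both machines on each input symbol, reaches 6 state pairs: (r0, 0), (r1, 5), (r0, 5), (r1, 4), (r1, 0), (r1, 2).
M1 accepts in {r0} and M2 accepts in {0, 1, 4, 5}. The reachable pairs whose M1-component is accepting are (r0, 0), (r0, 5); in each of them the M2-component is accepting too, so the product for L(M1) \ L(M2) (M1-component accepting, M2-component rejecting) has no reachable accepting pair and the difference is empty.
Hence every string in L(M1) is also in L(M2).

Yes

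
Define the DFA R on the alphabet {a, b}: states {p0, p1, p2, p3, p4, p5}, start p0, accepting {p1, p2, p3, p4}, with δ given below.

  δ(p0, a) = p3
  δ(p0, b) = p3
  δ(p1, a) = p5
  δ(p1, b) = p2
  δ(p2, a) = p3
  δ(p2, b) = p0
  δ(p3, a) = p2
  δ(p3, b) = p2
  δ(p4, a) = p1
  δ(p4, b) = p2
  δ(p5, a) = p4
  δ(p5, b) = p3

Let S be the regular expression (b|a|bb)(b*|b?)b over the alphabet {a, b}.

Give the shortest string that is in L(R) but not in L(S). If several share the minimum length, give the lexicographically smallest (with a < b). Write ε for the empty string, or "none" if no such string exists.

The string a is accepted by R but not by S.
No shorter string lies in the difference, and a is the lexicographically first length-1 string in L(R) \ L(S).

a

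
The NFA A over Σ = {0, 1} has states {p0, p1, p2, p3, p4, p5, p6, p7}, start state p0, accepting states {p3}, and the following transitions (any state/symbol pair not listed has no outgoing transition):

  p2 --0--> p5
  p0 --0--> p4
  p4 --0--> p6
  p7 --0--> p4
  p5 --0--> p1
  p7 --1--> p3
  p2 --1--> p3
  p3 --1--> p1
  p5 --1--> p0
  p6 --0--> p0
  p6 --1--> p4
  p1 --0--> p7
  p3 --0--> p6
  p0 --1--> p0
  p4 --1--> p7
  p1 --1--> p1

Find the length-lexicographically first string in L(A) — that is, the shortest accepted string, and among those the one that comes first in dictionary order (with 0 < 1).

011

A breadth-first search from p0 reaches an accepting state first via the path p0 → p4 → p7 → p3 on input 011.
No string of length < 3 is accepted (BFS exhausts all shorter strings without reaching an accepting state), and 011 is the lexicographically least accepting string of length 3.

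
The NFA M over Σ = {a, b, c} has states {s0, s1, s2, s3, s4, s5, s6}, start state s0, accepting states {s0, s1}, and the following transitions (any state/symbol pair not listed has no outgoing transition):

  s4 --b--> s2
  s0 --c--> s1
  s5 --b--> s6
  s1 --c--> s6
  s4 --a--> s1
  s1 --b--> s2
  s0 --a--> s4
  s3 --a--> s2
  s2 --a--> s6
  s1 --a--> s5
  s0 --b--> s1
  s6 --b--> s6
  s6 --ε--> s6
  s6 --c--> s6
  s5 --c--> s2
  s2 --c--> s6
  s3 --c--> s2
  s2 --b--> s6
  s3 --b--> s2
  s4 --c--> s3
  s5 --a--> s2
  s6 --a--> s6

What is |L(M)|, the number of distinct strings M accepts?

4

The useful subgraph on states {s0, s1, s4} is acyclic, so L(M) is finite; the longest accepting path visits 3 useful states, giving maximum string length 2.
Counting accepting paths from s0 by length: 1 of length 0, 2 of length 1, 1 of length 2. Total 4.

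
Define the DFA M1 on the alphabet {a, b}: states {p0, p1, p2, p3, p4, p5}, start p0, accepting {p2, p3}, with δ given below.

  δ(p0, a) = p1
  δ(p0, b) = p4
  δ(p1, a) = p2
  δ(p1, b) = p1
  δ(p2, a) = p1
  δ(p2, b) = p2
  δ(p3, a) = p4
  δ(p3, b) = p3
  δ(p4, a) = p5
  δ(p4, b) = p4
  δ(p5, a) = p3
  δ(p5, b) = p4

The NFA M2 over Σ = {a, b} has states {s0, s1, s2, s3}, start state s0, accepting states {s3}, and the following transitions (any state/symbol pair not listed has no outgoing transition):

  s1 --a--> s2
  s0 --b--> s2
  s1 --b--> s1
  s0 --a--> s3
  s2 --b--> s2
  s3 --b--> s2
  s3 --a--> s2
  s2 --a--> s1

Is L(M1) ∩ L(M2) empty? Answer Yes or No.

Exploring the product automaton M1 × M2 from the start pair (p0, s0), following both machines on each input symbol, reaches 12 state pairs: (p0, s0), (p1, s3), (p4, s2), (p2, s2), (p1, s2), (p5, s1), (p1, s1), (p2, s1), (p3, s2), (p4, s1), (p5, s2), (p3, s1).
M1 accepts in {p2, p3} and M2 accepts in {s3}; no reachable pair has both components accepting, so no string drives both machines to acceptance simultaneously and L(M1) ∩ L(M2) = ∅.
So no string is accepted by both, and the intersection is empty.

Yes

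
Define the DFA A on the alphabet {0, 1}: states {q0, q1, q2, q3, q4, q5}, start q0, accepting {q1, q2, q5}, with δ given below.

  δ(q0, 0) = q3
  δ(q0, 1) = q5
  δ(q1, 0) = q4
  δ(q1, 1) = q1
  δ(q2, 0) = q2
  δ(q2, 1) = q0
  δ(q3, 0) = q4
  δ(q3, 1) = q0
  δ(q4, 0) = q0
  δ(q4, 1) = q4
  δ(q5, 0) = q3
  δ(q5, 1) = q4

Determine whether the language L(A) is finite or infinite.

State q0 is reachable from the start and can reach an accepting state, and it lies on the cycle q0 → q3 → q0.
Traversing that cycle any number of times yields accepted strings of unbounded length, so the language is infinite.

infinite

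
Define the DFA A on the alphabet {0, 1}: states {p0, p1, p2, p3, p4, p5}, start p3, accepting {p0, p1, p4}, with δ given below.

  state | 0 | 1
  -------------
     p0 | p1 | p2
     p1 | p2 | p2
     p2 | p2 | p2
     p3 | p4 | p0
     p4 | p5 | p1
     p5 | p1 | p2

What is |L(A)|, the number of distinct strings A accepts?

The useful subgraph on states {p0, p1, p3, p4, p5} is acyclic, so L(A) is finite; the longest accepting path visits 4 useful states, giving maximum string length 3.
Counting accepting paths from p3 by length: 2 of length 1, 2 of length 2, 1 of length 3. Total 5.

5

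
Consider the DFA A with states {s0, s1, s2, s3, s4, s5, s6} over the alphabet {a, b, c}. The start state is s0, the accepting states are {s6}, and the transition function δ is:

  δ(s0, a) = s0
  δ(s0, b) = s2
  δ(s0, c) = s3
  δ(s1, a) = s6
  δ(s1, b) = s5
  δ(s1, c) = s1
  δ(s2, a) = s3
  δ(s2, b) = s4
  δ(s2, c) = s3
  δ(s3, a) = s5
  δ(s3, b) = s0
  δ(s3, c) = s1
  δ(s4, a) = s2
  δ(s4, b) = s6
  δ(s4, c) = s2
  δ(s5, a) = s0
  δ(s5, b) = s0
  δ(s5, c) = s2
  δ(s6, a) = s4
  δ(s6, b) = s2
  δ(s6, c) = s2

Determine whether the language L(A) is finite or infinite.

infinite

State s0 is reachable from the start and can reach an accepting state, and it lies on the cycle s0 → s0.
Traversing that cycle any number of times yields accepted strings of unbounded length, so the language is infinite.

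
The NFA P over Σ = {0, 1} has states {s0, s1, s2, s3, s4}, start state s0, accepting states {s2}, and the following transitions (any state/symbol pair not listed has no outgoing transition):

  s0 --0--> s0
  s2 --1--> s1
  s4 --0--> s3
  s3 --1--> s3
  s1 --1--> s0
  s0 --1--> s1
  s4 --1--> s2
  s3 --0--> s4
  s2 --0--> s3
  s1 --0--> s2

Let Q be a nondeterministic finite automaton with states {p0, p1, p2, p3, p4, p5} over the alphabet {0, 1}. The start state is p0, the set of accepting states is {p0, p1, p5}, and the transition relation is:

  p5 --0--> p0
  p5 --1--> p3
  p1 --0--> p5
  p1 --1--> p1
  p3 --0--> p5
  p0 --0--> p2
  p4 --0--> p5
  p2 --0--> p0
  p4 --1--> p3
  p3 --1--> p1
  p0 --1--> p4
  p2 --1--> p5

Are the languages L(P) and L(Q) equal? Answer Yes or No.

The string 010001 is accepted by P but rejected by Q.
So L(P) ≠ L(Q).

No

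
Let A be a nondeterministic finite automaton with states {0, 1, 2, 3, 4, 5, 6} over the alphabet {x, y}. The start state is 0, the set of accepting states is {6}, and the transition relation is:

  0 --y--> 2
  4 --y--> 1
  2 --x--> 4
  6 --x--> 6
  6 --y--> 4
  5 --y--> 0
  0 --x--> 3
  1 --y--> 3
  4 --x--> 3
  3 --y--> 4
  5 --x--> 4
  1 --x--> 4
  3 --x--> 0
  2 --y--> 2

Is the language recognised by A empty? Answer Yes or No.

Yes

The states reachable from the start state are {0, 1, 2, 3, 4}.
None of the accepting states {6} is reachable, so no string is accepted and L(A) = ∅.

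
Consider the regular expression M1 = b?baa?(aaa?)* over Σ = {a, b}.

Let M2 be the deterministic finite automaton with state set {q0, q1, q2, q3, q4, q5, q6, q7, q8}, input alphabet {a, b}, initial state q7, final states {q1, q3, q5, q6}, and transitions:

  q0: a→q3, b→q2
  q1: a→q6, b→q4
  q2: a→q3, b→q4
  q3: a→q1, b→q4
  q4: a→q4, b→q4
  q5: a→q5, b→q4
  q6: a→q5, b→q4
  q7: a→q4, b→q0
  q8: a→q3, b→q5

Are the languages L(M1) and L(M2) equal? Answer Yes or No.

Converting the expression M1 to a DFA (subset construction, then merging equivalent states) gives the minimal DFA with states {r0, r1, r2, r3, r4}, start state r0, accepting states {r3} and transitions r0: a→r1, b→r2; r1: a→r1, b→r1; r2: a→r3, b→r4; r3: a→r3, b→r1; r4: a→r3, b→r1.
Exploring the product automaton M1 × M2 from the start pair (r0, q7), following both machines on each input symbol, reaches 8 state pairs: (r0, q7), (r1, q4), (r2, q0), (r3, q3), (r4, q2), (r3, q1), (r3, q6), (r3, q5).
M1 accepts in {r3} and M2 accepts in {q1, q3, q5, q6}. In every reachable pair the two components are either both accepting — (r3, q3), (r3, q1), (r3, q6), (r3, q5) — or both non-accepting, so no string is accepted by exactly one of the machines: L(M1) \ L(M2) and L(M2) \ L(M1) are both empty.
Hence every string is accepted by M1 iff it is accepted by M2, and the two languages coincide.

Yes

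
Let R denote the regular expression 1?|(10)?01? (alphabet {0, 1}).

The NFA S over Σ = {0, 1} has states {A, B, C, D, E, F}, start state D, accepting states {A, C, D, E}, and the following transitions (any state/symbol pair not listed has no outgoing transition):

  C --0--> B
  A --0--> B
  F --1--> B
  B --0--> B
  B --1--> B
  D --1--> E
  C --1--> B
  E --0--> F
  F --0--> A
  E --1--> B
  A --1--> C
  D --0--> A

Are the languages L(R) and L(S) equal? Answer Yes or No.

Converting the expression R to a DFA (subset construction, then merging equivalent states) gives the minimal DFA with states {r0, r1, r2, r3, r4, r5}, start state r0, accepting states {r0, r1, r2, r4} and transitions r0: 0→r1, 1→r2; r1: 0→r3, 1→r4; r2: 0→r5, 1→r3; r3: 0→r3, 1→r3; r4: 0→r3, 1→r3; r5: 0→r1, 1→r3.
Exploring the product automaton R × S from the start pair (r0, D), following both machines on each input symbol, reaches 6 state pairs: (r0, D), (r1, A), (r2, E), (r3, B), (r4, C), (r5, F).
R accepts in {r0, r1, r2, r4} and S accepts in {A, C, D, E}. In every reachable pair the two components are either both accepting — (r0, D), (r1, A), (r2, E), (r4, C) — or both non-accepting, so no string is accepted by exactly one of the machines: L(R) \ L(S) and L(S) \ L(R) are both empty.
Hence every string is accepted by R iff it is accepted by S, and the two languages coincide.

Yes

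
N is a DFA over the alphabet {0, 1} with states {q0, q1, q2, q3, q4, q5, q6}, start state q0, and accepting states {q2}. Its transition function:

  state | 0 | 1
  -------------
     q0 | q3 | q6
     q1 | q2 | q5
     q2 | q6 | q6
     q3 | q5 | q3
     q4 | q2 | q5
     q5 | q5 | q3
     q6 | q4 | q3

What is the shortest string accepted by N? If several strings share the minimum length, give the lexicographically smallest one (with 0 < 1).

A breadth-first search from q0 reaches an accepting state first via the path q0 → q6 → q4 → q2 on input 100.
No string of length < 3 is accepted (BFS exhausts all shorter strings without reaching an accepting state), and 100 is the lexicographically least accepting string of length 3.

100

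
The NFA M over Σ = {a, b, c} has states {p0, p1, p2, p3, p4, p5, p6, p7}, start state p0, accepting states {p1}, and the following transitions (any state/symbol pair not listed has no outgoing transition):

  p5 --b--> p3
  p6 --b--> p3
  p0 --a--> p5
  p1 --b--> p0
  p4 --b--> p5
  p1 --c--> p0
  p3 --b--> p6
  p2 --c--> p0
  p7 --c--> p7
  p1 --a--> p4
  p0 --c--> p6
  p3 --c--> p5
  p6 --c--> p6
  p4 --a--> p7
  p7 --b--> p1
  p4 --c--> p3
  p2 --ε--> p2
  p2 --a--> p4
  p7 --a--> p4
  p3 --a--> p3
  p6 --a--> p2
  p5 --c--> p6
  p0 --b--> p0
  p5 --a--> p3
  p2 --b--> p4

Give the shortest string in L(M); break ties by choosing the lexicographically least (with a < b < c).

caaab

A breadth-first search from p0 reaches an accepting state first via the path p0 → p6 → p2 → p4 → p7 → p1 on input caaab.
No string of length < 5 is accepted (BFS exhausts all shorter strings without reaching an accepting state), and caaab is the lexicographically least accepting string of length 5.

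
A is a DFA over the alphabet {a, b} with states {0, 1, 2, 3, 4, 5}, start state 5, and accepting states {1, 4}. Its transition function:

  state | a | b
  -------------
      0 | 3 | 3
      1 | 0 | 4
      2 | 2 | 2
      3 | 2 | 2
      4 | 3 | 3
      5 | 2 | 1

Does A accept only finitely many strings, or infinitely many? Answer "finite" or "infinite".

finite

The useful states (reachable from 5 and able to reach an accepting state) are {1, 4, 5}.
Restricted to these states the transition graph has no cycle, so every accepting path has bounded length and L is finite.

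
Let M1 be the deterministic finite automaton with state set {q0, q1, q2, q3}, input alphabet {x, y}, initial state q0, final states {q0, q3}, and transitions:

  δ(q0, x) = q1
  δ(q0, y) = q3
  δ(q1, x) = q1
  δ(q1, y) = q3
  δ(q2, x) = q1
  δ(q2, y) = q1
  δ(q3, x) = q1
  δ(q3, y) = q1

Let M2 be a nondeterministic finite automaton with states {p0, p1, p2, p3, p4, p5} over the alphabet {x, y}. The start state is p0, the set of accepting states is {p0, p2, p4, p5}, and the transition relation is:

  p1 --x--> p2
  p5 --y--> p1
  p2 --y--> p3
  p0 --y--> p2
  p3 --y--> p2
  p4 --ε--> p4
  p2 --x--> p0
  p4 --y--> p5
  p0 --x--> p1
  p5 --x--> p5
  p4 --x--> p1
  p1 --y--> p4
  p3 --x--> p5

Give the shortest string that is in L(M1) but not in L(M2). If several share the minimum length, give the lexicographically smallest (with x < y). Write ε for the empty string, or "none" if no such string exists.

xxy

The string xxy is accepted by M1 but not by M2.
No shorter string lies in the difference, and xxy is the lexicographically first length-3 string in L(M1) \ L(M2).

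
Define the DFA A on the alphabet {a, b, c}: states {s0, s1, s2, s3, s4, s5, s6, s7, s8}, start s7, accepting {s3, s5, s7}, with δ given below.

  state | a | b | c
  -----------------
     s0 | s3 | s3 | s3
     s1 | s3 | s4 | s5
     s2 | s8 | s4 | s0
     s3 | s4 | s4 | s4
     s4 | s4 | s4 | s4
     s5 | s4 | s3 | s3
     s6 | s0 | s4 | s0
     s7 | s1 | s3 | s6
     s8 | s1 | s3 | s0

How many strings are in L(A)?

12

The useful subgraph on states {s0, s1, s3, s5, s6, s7} is acyclic, so L(A) is finite; the longest accepting path visits 4 useful states, giving maximum string length 3.
Counting accepting paths from s7 by length: 1 of length 0, 1 of length 1, 2 of length 2, 8 of length 3. Total 12.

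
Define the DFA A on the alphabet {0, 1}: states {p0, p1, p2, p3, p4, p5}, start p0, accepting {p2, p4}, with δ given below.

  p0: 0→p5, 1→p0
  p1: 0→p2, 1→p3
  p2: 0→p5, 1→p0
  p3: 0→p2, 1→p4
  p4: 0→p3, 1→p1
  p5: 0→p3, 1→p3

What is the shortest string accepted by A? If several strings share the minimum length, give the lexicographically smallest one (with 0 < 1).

A breadth-first search from p0 reaches an accepting state first via the path p0 → p5 → p3 → p2 on input 000.
No string of length < 3 is accepted (BFS exhausts all shorter strings without reaching an accepting state), and 000 is the lexicographically least accepting string of length 3.

000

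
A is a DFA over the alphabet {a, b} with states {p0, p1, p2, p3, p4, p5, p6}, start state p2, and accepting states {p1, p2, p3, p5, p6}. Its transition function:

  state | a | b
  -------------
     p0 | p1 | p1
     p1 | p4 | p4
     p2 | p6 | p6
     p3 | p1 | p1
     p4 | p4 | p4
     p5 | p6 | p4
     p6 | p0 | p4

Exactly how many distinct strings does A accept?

The useful subgraph on states {p0, p1, p2, p6} is acyclic, so L(A) is finite; the longest accepting path visits 4 useful states, giving maximum string length 3.
Counting accepting paths from p2 by length: 1 of length 0, 2 of length 1, 4 of length 3. Total 7.

7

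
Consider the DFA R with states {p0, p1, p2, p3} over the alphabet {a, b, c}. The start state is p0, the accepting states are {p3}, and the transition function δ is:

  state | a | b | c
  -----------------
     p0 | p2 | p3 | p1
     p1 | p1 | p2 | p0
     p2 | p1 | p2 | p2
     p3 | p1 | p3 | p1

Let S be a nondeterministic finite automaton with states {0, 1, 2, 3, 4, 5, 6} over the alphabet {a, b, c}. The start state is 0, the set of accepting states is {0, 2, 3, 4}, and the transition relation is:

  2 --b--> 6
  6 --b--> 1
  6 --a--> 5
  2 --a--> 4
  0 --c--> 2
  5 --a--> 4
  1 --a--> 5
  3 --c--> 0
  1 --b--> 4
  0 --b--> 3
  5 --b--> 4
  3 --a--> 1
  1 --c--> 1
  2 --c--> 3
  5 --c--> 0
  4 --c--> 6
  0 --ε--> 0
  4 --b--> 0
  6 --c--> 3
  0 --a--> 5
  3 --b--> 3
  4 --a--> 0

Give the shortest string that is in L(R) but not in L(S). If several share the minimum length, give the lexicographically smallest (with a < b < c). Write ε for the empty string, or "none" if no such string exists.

aacb

The string aacb is accepted by R but not by S.
No shorter string lies in the difference, and aacb is the lexicographically first length-4 string in L(R) \ L(S).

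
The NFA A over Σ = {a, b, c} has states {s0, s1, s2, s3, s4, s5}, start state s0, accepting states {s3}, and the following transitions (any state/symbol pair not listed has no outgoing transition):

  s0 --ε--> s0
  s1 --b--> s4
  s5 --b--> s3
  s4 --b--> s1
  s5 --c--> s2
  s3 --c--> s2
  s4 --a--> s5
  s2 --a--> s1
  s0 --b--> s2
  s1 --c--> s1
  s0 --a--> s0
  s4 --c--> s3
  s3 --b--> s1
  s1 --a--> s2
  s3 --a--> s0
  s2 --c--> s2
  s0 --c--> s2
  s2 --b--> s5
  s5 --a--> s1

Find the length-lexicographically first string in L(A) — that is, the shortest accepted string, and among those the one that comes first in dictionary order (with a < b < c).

bbb

A breadth-first search from s0 reaches an accepting state first via the path s0 → s2 → s5 → s3 on input bbb.
No string of length < 3 is accepted (BFS exhausts all shorter strings without reaching an accepting state), and bbb is the lexicographically least accepting string of length 3.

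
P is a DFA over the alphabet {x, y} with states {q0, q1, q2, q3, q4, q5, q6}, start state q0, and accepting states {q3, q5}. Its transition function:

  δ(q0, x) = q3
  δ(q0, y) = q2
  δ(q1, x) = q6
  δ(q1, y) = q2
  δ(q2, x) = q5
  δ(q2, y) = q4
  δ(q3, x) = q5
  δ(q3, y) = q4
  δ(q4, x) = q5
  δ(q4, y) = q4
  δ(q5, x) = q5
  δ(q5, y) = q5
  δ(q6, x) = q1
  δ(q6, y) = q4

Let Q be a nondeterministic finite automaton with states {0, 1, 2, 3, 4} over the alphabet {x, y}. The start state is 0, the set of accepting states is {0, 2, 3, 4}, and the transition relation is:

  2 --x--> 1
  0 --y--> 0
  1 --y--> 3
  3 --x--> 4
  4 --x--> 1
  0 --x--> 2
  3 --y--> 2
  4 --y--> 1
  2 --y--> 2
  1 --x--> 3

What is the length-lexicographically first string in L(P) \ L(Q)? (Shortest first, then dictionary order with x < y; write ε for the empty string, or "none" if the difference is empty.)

xx

The string xx is accepted by P but not by Q.
No shorter string lies in the difference, and xx is the lexicographically first length-2 string in L(P) \ L(Q).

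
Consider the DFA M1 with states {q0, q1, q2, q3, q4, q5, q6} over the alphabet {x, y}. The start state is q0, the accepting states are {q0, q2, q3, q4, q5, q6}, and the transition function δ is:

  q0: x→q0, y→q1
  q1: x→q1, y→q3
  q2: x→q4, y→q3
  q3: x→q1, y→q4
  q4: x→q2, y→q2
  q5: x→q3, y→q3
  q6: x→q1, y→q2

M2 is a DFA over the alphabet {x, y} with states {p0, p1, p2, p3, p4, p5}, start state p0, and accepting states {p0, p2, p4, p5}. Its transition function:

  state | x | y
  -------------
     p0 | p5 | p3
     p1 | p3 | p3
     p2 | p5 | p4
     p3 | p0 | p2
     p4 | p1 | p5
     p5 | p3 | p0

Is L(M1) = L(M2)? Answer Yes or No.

The string xx is accepted by M1 but rejected by M2.
So L(M1) ≠ L(M2).

No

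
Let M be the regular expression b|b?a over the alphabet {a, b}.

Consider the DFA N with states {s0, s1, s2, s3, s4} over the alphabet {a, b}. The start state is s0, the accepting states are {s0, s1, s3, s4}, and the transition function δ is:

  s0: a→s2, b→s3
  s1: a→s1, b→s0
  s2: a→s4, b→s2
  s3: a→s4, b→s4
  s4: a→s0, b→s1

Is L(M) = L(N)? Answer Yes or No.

The string a is accepted by M but rejected by N.
So L(M) ≠ L(N).

No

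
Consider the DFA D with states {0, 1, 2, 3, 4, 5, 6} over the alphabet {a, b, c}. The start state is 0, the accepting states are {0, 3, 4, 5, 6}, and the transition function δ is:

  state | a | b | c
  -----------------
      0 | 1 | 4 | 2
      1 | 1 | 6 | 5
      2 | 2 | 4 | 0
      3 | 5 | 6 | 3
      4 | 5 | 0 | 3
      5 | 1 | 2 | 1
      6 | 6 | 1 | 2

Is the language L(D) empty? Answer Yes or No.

No

The empty string ε is accepted: the run 0 ends in the accepting state 0.
Since at least one string is accepted, L(D) is not empty.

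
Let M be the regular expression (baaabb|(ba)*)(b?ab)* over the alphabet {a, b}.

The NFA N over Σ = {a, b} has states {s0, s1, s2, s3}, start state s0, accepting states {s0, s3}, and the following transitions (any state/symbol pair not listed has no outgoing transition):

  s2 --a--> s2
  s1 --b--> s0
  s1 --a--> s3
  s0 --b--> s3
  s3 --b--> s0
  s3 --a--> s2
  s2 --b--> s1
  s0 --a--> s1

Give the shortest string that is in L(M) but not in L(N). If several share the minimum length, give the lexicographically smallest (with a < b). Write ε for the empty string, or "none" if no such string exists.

The string ba is accepted by M but not by N.
No shorter string lies in the difference, and ba is the lexicographically first length-2 string in L(M) \ L(N).

ba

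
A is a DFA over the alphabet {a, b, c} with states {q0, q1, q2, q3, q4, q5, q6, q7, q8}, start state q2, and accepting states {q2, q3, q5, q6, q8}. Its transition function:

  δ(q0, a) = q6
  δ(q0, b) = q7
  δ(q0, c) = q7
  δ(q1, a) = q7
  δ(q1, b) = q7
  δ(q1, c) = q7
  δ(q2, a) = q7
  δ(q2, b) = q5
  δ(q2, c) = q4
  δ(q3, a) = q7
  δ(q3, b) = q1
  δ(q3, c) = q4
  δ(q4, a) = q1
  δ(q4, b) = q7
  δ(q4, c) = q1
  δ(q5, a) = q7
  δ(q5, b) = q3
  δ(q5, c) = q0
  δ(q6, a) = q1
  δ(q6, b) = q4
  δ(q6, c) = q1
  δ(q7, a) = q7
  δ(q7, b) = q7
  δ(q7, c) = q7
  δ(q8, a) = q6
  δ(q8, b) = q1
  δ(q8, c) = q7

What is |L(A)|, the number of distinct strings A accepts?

The useful subgraph on states {q0, q2, q3, q5, q6} is acyclic, so L(A) is finite; the longest accepting path visits 4 useful states, giving maximum string length 3.
Counting accepting paths from q2 by length: 1 of length 0, 1 of length 1, 1 of length 2, 1 of length 3. Total 4.

4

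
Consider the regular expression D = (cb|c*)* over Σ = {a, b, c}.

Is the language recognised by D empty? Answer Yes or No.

No

The empty string ε matches the expression, so it belongs to L(D).
Since L(D) contains at least one string, it is not empty.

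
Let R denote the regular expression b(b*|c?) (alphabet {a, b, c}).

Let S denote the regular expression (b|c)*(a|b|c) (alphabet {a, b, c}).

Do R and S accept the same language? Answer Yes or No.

The string a is accepted by S but rejected by R.
So L(R) ≠ L(S).

No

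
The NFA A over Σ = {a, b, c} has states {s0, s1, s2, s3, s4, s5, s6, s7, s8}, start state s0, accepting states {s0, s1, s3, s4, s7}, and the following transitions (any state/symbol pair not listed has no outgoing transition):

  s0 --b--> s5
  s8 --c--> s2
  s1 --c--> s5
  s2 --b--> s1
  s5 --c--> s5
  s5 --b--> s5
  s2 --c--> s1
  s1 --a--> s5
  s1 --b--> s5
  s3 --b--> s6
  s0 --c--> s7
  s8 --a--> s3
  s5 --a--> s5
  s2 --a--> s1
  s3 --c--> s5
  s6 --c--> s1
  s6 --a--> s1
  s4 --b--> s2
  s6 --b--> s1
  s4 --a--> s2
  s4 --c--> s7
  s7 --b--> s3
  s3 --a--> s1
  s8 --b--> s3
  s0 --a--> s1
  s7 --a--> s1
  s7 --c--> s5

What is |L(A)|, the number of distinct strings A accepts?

9

The useful subgraph on states {s0, s1, s3, s6, s7} is acyclic, so L(A) is finite; the longest accepting path visits 5 useful states, giving maximum string length 4.
Counting accepting paths from s0 by length: 1 of length 0, 2 of length 1, 2 of length 2, 1 of length 3, 3 of length 4. Total 9.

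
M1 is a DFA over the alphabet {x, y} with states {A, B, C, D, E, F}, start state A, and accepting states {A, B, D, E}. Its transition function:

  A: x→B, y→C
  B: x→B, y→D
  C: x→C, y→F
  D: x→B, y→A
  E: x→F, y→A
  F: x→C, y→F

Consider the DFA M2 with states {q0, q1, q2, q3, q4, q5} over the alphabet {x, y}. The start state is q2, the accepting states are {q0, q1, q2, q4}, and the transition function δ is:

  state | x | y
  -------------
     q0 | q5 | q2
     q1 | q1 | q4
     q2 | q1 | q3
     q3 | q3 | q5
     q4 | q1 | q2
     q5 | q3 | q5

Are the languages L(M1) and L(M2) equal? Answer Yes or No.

Exploring the product automaton M1 × M2 from the start pair (A, q2), following both machines on each input symbol, reaches 5 state pairs: (A, q2), (B, q1), (C, q3), (D, q4), (F, q5).
M1 accepts in {A, B, D, E} and M2 accepts in {q0, q1, q2, q4}. In every reachable pair the two components are either both accepting — (A, q2), (B, q1), (D, q4) — or both non-accepting, so no string is accepted by exactly one of the machines: L(M1) \ L(M2) and L(M2) \ L(M1) are both empty.
Hence every string is accepted by M1 iff it is accepted by M2, and the two languages coincide.

Yes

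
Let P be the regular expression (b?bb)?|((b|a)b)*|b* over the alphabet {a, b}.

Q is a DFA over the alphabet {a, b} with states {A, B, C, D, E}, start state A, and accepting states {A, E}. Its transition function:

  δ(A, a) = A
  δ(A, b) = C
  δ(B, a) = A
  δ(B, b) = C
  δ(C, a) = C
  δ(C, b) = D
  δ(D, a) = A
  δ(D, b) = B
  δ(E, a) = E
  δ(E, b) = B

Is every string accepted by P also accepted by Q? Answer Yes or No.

No

The string b is in L(P) but not in L(Q).
So L(P) ⊄ L(Q).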